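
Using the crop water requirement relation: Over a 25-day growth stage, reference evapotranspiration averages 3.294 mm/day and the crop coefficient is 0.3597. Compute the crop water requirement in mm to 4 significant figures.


Approach: apply the crop water requirement relation, CWR = ET0 * Kc * days.
CWR = 3.294 * 0.3597 * 25 = 29.62 mm
Therefore the crop water requirement = 29.62 mm.


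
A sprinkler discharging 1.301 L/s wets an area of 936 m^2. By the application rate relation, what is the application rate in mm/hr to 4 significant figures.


Approach: apply the application rate relation, rate = (Q/A)*3600.
rate = (1.301 / 936) * 3600 = 5.004 mm/hr
Therefore the application rate = 5.004 mm/hr.


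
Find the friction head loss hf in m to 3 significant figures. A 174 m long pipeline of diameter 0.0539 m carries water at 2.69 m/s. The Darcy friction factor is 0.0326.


Approach: apply the Darcy-Weisbach equation, hf = f*(L/D)*(v^2/(2g)).
hf = 0.0326 * (174/0.0539) * (2.69^2 / (2*9.81))
hf = 38.8 m
Therefore the friction head loss hf = 38.8 m.


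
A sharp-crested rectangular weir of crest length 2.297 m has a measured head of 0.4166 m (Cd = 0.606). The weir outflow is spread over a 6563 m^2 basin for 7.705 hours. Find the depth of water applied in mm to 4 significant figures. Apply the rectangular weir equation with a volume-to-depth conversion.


Approach: apply the rectangular weir equation with a volume-to-depth conversion, Q = (2/3)*Cd*L*sqrt(2g)*H^1.5; d = Q*t/A * 1000.
Step 1 — weir discharge:
  Q = (2/3)*0.606*2.297*sqrt(2*9.81)*0.4166^1.5 = 1.10528 m^3/s
Step 2 — volume: V = 1.10528 * 7.705*3600 = 30658.1 m^3
Step 3 — depth: d = V/A * 1000 = 30658.1/6563 * 1000 = 4671 mm
Therefore the depth of water applied = 4671 mm.


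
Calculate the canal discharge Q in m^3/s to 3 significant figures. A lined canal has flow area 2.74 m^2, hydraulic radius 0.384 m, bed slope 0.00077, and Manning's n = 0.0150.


Approach: apply Manning's equation, Q = (1/n)*A*R^(2/3)*S^(1/2).
Q = (1/0.0150) * 2.74 * 0.384^(2/3) * 0.00077^(1/2) = 2.68 m^3/s
Therefore the canal discharge Q = 2.68 m^3/s.


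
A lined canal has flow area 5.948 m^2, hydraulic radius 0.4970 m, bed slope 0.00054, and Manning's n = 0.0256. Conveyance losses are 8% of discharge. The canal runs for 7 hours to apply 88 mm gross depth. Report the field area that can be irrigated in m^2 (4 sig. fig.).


Approach: apply Manning's equation with a conveyance and depth budget, Q = (1/n)*A*R^(2/3)*S^(1/2); Q_field = Q*(1-loss); Area = Q_field*t/(d/1000).
Step 1 — canal discharge (Manning's equation):
  Q = (1/0.0256) * 5.948 * 0.4970^(2/3) * 0.00054^(1/2) = 3.38765 m^3/s
Step 2 — delivered flow: Q_field = 3.38765*(1 - 8/100) = 3.11664 m^3/s
Step 3 — volume delivered: V = 3.11664 * 7*3600 = 78539.3 m^3
Step 4 — area served: A = V / (depth/1000) = 78539.3 / 0.088 = 892500 m^2
Therefore the field area that can be irrigated = 892500 m^2.


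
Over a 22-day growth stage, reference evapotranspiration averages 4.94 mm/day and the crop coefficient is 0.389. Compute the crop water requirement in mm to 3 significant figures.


Approach: apply the crop water requirement relation, CWR = ET0 * Kc * days.
CWR = 4.94 * 0.389 * 22 = 42.3 mm
Therefore the crop water requirement = 42.3 mm.


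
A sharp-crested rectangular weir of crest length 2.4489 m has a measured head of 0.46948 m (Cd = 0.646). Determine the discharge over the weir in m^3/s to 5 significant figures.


Approach: apply the rectangular weir equation, Q = (2/3)*Cd*L*sqrt(2g)*H^1.5.
Q = (2/3)*0.646*2.4489*sqrt(2*9.81)*0.46948^1.5 = 1.5028 m^3/s
Therefore the discharge over the weir = 1.5028 m^3/s.


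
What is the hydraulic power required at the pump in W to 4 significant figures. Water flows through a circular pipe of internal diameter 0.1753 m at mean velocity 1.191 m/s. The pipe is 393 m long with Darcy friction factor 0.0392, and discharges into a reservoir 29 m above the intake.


Approach: apply continuity + Darcy-Weisbach + hydraulic power, Q = A*v; hf = f*(L/D)*(v^2/(2g)); H = static + hf; P = rho*g*Q*H.
Step 1 — flow rate (continuity, Q = A*v):
  A = pi*(0.1753/2)^2 = 0.0241354 m^2
  Q = 0.0241354 * 1.191 = 0.0287452 m^3/s
Step 2 — friction head loss (Darcy-Weisbach):
  hf = 0.0392 * (393/0.1753) * (1.191^2 / (2*9.81))
  hf = 6.35362 m
Step 3 — total head: H = 29 + 6.35362 = 35.3536 m
Step 4 — hydraulic power (P = rho*g*Q*H):
  P = 1000 * 9.81 * 0.0287452 * 35.3536 = 9969 W
Therefore the hydraulic power required at the pump = 9969 W.


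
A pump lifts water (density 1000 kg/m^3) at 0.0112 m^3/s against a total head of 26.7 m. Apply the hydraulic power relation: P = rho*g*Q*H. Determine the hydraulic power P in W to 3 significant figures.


P = 1000 * 9.81 * 0.0112 * 26.7 = 2930 W
Therefore the hydraulic power P = 2930 W.


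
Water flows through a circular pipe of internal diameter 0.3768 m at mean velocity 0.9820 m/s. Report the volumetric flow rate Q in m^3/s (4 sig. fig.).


Approach: apply the continuity equation for pipe flow, Q = A * v with A = pi*(D/2)^2.
A = pi*(0.3768/2)^2 = 0.111509 m^2
Q = 0.111509 * 0.9820 = 0.1095 m^3/s
Therefore the volumetric flow rate Q = 0.1095 m^3/s.


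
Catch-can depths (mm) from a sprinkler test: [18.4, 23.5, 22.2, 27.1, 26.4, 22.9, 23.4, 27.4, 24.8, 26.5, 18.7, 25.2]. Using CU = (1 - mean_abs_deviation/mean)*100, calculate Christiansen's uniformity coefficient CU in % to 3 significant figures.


mean = 23.875 mm
mean |d_i - mean| = 2.3583 mm
CU = (1 - 2.3583/23.875)*100 = 90.1 %
Therefore Christiansen's uniformity coefficient CU = 90.1 %.


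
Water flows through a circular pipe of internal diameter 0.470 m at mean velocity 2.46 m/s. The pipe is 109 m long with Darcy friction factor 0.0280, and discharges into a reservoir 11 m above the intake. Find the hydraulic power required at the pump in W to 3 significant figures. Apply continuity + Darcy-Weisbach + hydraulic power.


Approach: apply continuity + Darcy-Weisbach + hydraulic power, Q = A*v; hf = f*(L/D)*(v^2/(2g)); H = static + hf; P = rho*g*Q*H.
Step 1 — flow rate (continuity, Q = A*v):
  A = pi*(0.470/2)^2 = 0.17349 m^2
  Q = 0.17349 * 2.46 = 0.42680 m^3/s
Step 2 — friction head loss (Darcy-Weisbach):
  hf = 0.0280 * (109/0.470) * (2.46^2 / (2*9.81))
  hf = 2.0029 m
Step 3 — total head: H = 11 + 2.0029 = 13.003 m
Step 4 — hydraulic power (P = rho*g*Q*H):
  P = 1000 * 9.81 * 0.42680 * 13.003 = 54400 W
Therefore the hydraulic power required at the pump = 54400 W.


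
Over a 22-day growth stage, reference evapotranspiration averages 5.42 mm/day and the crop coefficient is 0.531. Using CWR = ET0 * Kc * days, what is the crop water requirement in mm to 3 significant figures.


CWR = 5.42 * 0.531 * 22 = 63.3 mm
Therefore the crop water requirement = 63.3 mm.


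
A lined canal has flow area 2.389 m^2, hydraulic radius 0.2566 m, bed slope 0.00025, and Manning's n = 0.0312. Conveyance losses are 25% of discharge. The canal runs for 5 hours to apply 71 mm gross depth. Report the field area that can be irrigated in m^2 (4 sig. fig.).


Approach: apply Manning's equation with a conveyance and depth budget, Q = (1/n)*A*R^(2/3)*S^(1/2); Q_field = Q*(1-loss); Area = Q_field*t/(d/1000).
Step 1 — canal discharge (Manning's equation):
  Q = (1/0.0312) * 2.389 * 0.2566^(2/3) * 0.00025^(1/2) = 0.488880 m^3/s
Step 2 — delivered flow: Q_field = 0.488880*(1 - 25/100) = 0.366660 m^3/s
Step 3 — volume delivered: V = 0.366660 * 5*3600 = 6599.89 m^3
Step 4 — area served: A = V / (depth/1000) = 6599.89 / 0.071 = 92960 m^2
Therefore the field area that can be irrigated = 92960 m^2.


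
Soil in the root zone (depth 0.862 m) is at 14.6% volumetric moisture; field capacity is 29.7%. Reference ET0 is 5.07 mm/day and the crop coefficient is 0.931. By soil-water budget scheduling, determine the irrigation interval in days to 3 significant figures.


Approach: apply soil-water budget scheduling, SMD = (FC-theta)/100*depth*1000; ETc = ET0*Kc; interval = SMD/ETc.
Step 1 — soil moisture deficit:
  SMD = (29.7 - 14.6)/100 * 0.862 * 1000 = 130.16 mm
Step 2 — daily crop ET (ETc = ET0*Kc):
  ETc = 5.07 * 0.931 = 4.7202 mm/day
Step 3 — irrigation interval (SMD/ETc):
  interval = 130.16 / 4.7202 = 27.6 days
Therefore the irrigation interval = 27.6 days.


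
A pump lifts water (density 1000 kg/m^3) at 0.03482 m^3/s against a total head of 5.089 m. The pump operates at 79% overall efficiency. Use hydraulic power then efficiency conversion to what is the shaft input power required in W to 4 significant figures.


Approach: apply hydraulic power then efficiency conversion, P = rho*g*Q*H; P_in = P/eta.
Step 1 — hydraulic power (P = rho*g*Q*H):
  P = 1000 * 9.81 * 0.03482 * 5.089 = 1738.32 W
Step 2 — input power: P_in = P/eta = 1738.32 / 0.79 = 2200 W
Therefore the shaft input power required = 2200 W.


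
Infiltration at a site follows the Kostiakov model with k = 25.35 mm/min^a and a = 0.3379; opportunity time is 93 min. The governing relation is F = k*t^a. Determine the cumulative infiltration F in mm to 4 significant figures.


F = 25.35 * 93^0.3379 = 117.3 mm
Therefore the cumulative infiltration F = 117.3 mm.


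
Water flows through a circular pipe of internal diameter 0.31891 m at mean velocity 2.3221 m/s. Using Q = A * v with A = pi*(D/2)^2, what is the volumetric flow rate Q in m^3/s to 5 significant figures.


A = pi*(0.31891/2)^2 = 0.07987781 m^2
Q = 0.07987781 * 2.3221 = 0.18548 m^3/s
Therefore the volumetric flow rate Q = 0.18548 m^3/s.


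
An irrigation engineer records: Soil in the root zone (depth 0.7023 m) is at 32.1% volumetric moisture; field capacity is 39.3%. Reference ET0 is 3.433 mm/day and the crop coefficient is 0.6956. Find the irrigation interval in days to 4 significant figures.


Approach: apply soil-water budget scheduling, SMD = (FC-theta)/100*depth*1000; ETc = ET0*Kc; interval = SMD/ETc.
Step 1 — soil moisture deficit:
  SMD = (39.3 - 32.1)/100 * 0.7023 * 1000 = 50.5656 mm
Step 2 — daily crop ET (ETc = ET0*Kc):
  ETc = 3.433 * 0.6956 = 2.38799 mm/day
Step 3 — irrigation interval (SMD/ETc):
  interval = 50.5656 / 2.38799 = 21.17 days
Therefore the irrigation interval = 21.17 days.


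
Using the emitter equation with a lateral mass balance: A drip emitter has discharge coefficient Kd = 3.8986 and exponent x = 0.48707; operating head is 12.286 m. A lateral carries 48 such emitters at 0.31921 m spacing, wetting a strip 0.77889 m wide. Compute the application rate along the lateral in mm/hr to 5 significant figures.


Approach: apply the emitter equation with a lateral mass balance, q = Kd*h^x; Q = n*q; rate = Q/(n*spacing*width).
Step 1 — single emitter flow (q = Kd*h^x):
  q = 3.8986 * 12.286^0.48707 = 13.22903 L/hr
Step 2 — total lateral flow: Q = 48 * 13.22903 = 634.9932 L/hr
Step 3 — wetted area: A = 48 * 0.31921 * 0.77889 = 11.93421 m^2
Step 4 — application rate: Q/A = 634.9932/11.93421 = 53.208 mm/hr
Therefore the application rate along the lateral = 53.208 mm/hr.


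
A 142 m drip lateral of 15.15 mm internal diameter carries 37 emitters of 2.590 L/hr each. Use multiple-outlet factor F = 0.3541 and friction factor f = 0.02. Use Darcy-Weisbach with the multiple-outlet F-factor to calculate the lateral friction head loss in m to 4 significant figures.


Approach: apply Darcy-Weisbach with the multiple-outlet F-factor, Q = n*q/(3600*1000) m^3/s; v = Q/A; hf = F*f*(L/D)*(v^2/(2g)).
Q = 37*2.590/(3600*1000) = 2.66194e-05 m^3/s
A = pi*(15.15e-3/2)^2 = 1.80267e-04 m^2, so v = Q/A = 0.147667 m/s
hf = 0.3541*0.02*(142/0.01515)*(0.147667^2/(2*9.81)) = 0.07377 m
Therefore the lateral friction head loss = 0.07377 m.


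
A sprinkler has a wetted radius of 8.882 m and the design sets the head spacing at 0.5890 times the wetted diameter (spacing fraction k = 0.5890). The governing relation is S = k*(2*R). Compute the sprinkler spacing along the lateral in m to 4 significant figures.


S = 0.5890 * (2 * 8.882) = 10.46 m
Therefore the sprinkler spacing along the lateral = 10.46 m.


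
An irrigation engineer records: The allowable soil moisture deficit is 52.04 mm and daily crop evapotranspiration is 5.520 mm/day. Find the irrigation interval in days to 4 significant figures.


Approach: apply the irrigation interval relation, interval = SMD / ETc.
interval = 52.04 / 5.520 = 9.428 days
Therefore the irrigation interval = 9.428 days.


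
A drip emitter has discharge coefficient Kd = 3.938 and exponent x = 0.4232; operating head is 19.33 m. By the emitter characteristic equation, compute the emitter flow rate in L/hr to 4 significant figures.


Approach: apply the emitter characteristic equation, q = Kd * h^x.
q = 3.938 * 19.33^0.4232 = 13.79 L/hr
Therefore the emitter flow rate = 13.79 L/hr.


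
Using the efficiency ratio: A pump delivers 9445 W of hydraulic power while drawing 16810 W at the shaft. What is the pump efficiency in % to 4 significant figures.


Approach: apply the efficiency ratio, eta = (P_out/P_in)*100.
eta = (9445 / 16810) * 100 = 56.19 %
Therefore the pump efficiency = 56.19 %.


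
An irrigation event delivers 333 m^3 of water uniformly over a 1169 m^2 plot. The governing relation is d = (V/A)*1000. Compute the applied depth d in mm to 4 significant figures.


d = (333 / 1169) * 1000 = 284.9 mm
Therefore the applied depth d = 284.9 mm.


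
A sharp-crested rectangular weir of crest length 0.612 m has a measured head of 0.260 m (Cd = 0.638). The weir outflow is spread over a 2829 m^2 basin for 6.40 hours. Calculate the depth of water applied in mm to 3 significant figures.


Approach: apply the rectangular weir equation with a volume-to-depth conversion, Q = (2/3)*Cd*L*sqrt(2g)*H^1.5; d = Q*t/A * 1000.
Step 1 — weir discharge:
  Q = (2/3)*0.638*0.612*sqrt(2*9.81)*0.260^1.5 = 0.15286 m^3/s
Step 2 — volume: V = 0.15286 * 6.40*3600 = 3521.9 m^3
Step 3 — depth: d = V/A * 1000 = 3521.9/2829 * 1000 = 1240 mm
Therefore the depth of water applied = 1240 mm.


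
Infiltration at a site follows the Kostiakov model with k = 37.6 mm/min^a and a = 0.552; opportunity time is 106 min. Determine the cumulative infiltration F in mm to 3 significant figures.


Approach: apply the Kostiakov infiltration equation, F = k*t^a.
F = 37.6 * 106^0.552 = 493 mm
Therefore the cumulative infiltration F = 493 mm.


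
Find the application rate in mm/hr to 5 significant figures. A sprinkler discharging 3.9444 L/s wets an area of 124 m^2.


Approach: apply the application rate relation, rate = (Q/A)*3600.
rate = (3.9444 / 124) * 3600 = 114.51 mm/hr
Therefore the application rate = 114.51 mm/hr.


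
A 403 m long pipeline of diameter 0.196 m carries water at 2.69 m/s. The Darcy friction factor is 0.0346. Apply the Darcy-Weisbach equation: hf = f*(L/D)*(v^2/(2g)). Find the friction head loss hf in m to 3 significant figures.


hf = 0.0346 * (403/0.196) * (2.69^2 / (2*9.81))
hf = 26.2 m
Therefore the friction head loss hf = 26.2 m.


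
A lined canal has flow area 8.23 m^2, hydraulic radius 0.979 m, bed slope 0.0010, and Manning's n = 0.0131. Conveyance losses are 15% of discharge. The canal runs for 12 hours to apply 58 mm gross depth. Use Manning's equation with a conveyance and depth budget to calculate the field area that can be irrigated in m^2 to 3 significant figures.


Approach: apply Manning's equation with a conveyance and depth budget, Q = (1/n)*A*R^(2/3)*S^(1/2); Q_field = Q*(1-loss); Area = Q_field*t/(d/1000).
Step 1 — canal discharge (Manning's equation):
  Q = (1/0.0131) * 8.23 * 0.979^(2/3) * 0.0010^(1/2) = 19.588 m^3/s
Step 2 — delivered flow: Q_field = 19.588*(1 - 15/100) = 16.650 m^3/s
Step 3 — volume delivered: V = 16.650 * 12*3600 = 719260 m^3
Step 4 — area served: A = V / (depth/1000) = 719260 / 0.058 = 12400000 m^2
Therefore the field area that can be irrigated = 12400000 m^2.


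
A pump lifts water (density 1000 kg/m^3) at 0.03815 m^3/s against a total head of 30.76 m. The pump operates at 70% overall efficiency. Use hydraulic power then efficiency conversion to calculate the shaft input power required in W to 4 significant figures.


Approach: apply hydraulic power then efficiency conversion, P = rho*g*Q*H; P_in = P/eta.
Step 1 — hydraulic power (P = rho*g*Q*H):
  P = 1000 * 9.81 * 0.03815 * 30.76 = 11512.0 W
Step 2 — input power: P_in = P/eta = 11512.0 / 0.7 = 16450 W
Therefore the shaft input power required = 16450 W.


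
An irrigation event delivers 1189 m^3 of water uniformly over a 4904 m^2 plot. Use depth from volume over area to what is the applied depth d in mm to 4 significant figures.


Approach: apply depth from volume over area, d = (V/A)*1000.
d = (1189 / 4904) * 1000 = 242.5 mm
Therefore the applied depth d = 242.5 mm.


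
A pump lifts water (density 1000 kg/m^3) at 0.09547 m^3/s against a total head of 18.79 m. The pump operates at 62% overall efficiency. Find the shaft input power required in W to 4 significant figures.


Approach: apply hydraulic power then efficiency conversion, P = rho*g*Q*H; P_in = P/eta.
Step 1 — hydraulic power (P = rho*g*Q*H):
  P = 1000 * 9.81 * 0.09547 * 18.79 = 17598.0 W
Step 2 — input power: P_in = P/eta = 17598.0 / 0.62 = 28380 W
Therefore the shaft input power required = 28380 W.


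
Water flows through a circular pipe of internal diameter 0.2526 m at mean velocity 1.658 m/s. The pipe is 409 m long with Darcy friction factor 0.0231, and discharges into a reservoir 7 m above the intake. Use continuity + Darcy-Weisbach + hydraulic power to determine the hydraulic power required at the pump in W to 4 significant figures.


Approach: apply continuity + Darcy-Weisbach + hydraulic power, Q = A*v; hf = f*(L/D)*(v^2/(2g)); H = static + hf; P = rho*g*Q*H.
Step 1 — flow rate (continuity, Q = A*v):
  A = pi*(0.2526/2)^2 = 0.0501137 m^2
  Q = 0.0501137 * 1.658 = 0.0830885 m^3/s
Step 2 — friction head loss (Darcy-Weisbach):
  hf = 0.0231 * (409/0.2526) * (1.658^2 / (2*9.81))
  hf = 5.24049 m
Step 3 — total head: H = 7 + 5.24049 = 12.2405 m
Step 4 — hydraulic power (P = rho*g*Q*H):
  P = 1000 * 9.81 * 0.0830885 * 12.2405 = 9977 W
Therefore the hydraulic power required at the pump = 9977 W.


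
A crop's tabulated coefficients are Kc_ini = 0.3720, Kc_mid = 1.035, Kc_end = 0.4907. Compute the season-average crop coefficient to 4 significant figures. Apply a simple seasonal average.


Approach: apply a simple seasonal average, Kc_avg = (Kc_ini + Kc_mid + Kc_end)/3.
Kc_avg = (0.3720 + 1.035 + 0.4907)/3 = 0.6326
Therefore the season-average crop coefficient = 0.6326.


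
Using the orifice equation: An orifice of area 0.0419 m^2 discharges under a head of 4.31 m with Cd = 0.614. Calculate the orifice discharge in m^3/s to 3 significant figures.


Approach: apply the orifice equation, Q = Cd*A*sqrt(2*g*h).
Q = 0.614 * 0.0419 * sqrt(2*9.81*4.31) = 0.237 m^3/s
Therefore the orifice discharge = 0.237 m^3/s.


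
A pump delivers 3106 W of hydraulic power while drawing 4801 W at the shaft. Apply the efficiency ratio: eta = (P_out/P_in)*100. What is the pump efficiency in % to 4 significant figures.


eta = (3106 / 4801) * 100 = 64.69 %
Therefore the pump efficiency = 64.69 %.


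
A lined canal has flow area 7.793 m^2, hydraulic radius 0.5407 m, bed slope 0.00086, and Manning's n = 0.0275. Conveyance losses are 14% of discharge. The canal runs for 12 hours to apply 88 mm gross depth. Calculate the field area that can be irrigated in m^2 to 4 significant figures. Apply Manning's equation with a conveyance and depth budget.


Approach: apply Manning's equation with a conveyance and depth budget, Q = (1/n)*A*R^(2/3)*S^(1/2); Q_field = Q*(1-loss); Area = Q_field*t/(d/1000).
Step 1 — canal discharge (Manning's equation):
  Q = (1/0.0275) * 7.793 * 0.5407^(2/3) * 0.00086^(1/2) = 5.51559 m^3/s
Step 2 — delivered flow: Q_field = 5.51559*(1 - 14/100) = 4.74341 m^3/s
Step 3 — volume delivered: V = 4.74341 * 12*3600 = 204915 m^3
Step 4 — area served: A = V / (depth/1000) = 204915 / 0.088 = 2329000 m^2
Therefore the field area that can be irrigated = 2329000 m^2.


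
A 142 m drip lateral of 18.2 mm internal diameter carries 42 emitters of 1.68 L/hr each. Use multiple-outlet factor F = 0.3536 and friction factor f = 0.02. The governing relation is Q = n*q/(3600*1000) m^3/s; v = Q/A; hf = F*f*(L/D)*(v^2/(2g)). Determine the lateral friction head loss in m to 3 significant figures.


Q = 42*1.68/(3600*1000) = 1.9600e-05 m^3/s
A = pi*(18.2e-3/2)^2 = 2.6016e-04 m^2, so v = Q/A = 0.075340 m/s
hf = 0.3536*0.02*(142/0.0182)*(0.075340^2/(2*9.81)) = 0.0160 m
Therefore the lateral friction head loss = 0.0160 m.


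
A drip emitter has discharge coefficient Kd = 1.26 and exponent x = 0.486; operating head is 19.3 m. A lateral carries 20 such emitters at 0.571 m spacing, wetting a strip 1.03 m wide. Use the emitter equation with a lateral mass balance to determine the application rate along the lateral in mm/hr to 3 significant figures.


Approach: apply the emitter equation with a lateral mass balance, q = Kd*h^x; Q = n*q; rate = Q/(n*spacing*width).
Step 1 — single emitter flow (q = Kd*h^x):
  q = 1.26 * 19.3^0.486 = 5.3107 L/hr
Step 2 — total lateral flow: Q = 20 * 5.3107 = 106.21 L/hr
Step 3 — wetted area: A = 20 * 0.571 * 1.03 = 11.763 m^2
Step 4 — application rate: Q/A = 106.21/11.763 = 9.03 mm/hr
Therefore the application rate along the lateral = 9.03 mm/hr.


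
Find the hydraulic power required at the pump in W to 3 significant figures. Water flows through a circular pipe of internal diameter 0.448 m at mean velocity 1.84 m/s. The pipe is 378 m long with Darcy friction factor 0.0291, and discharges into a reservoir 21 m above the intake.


Approach: apply continuity + Darcy-Weisbach + hydraulic power, Q = A*v; hf = f*(L/D)*(v^2/(2g)); H = static + hf; P = rho*g*Q*H.
Step 1 — flow rate (continuity, Q = A*v):
  A = pi*(0.448/2)^2 = 0.15763 m^2
  Q = 0.15763 * 1.84 = 0.29004 m^3/s
Step 2 — friction head loss (Darcy-Weisbach):
  hf = 0.0291 * (378/0.448) * (1.84^2 / (2*9.81))
  hf = 4.2369 m
Step 3 — total head: H = 21 + 4.2369 = 25.237 m
Step 4 — hydraulic power (P = rho*g*Q*H):
  P = 1000 * 9.81 * 0.29004 * 25.237 = 71800 W
Therefore the hydraulic power required at the pump = 71800 W.


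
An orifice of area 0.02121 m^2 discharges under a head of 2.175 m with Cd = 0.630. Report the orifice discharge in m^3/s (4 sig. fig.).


Approach: apply the orifice equation, Q = Cd*A*sqrt(2*g*h).
Q = 0.630 * 0.02121 * sqrt(2*9.81*2.175) = 0.08729 m^3/s
Therefore the orifice discharge = 0.08729 m^3/s.


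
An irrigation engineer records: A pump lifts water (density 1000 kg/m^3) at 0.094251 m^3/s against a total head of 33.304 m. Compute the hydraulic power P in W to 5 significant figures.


Approach: apply the hydraulic power relation, P = rho*g*Q*H.
P = 1000 * 9.81 * 0.094251 * 33.304 = 30793 W
Therefore the hydraulic power P = 30793 W.


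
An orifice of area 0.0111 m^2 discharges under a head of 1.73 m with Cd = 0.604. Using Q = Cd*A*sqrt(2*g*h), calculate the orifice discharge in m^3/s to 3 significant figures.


Q = 0.604 * 0.0111 * sqrt(2*9.81*1.73) = 0.0391 m^3/s
Therefore the orifice discharge = 0.0391 m^3/s.


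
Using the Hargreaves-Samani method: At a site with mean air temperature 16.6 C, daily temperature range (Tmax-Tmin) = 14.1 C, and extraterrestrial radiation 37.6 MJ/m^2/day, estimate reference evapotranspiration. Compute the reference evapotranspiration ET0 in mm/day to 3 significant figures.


Approach: apply the Hargreaves-Samani method, ET0 = 0.0023*(Tmean+17.8)*sqrt(Tmax-Tmin)*0.408*Ra.
ET0 = 0.0023*(16.6+17.8)*sqrt(14.1)*0.408*37.6 = 4.56 mm/day
Therefore the reference evapotranspiration ET0 = 4.56 mm/day.


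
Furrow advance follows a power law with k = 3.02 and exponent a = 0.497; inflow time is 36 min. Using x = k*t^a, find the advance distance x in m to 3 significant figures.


x = 3.02 * 36^0.497 = 17.9 m
Therefore the advance distance x = 17.9 m.


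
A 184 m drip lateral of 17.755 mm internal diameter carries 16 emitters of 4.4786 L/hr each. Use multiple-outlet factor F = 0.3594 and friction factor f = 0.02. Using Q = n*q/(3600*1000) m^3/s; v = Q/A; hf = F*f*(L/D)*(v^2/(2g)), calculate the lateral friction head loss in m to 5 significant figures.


Q = 16*4.4786/(3600*1000) = 1.990489e-05 m^3/s
A = pi*(17.755e-3/2)^2 = 2.475889e-04 m^2, so v = Q/A = 0.08039490 m/s
hf = 0.3594*0.02*(184/0.017755)*(0.08039490^2/(2*9.81)) = 0.024539 m
Therefore the lateral friction head loss = 0.024539 m.


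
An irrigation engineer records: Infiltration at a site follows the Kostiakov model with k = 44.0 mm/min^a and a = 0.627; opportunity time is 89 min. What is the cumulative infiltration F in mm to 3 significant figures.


Approach: apply the Kostiakov infiltration equation, F = k*t^a.
F = 44.0 * 89^0.627 = 734 mm
Therefore the cumulative infiltration F = 734 mm.


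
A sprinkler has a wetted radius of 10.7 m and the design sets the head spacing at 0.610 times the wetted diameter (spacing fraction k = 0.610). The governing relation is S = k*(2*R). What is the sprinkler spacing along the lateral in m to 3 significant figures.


S = 0.610 * (2 * 10.7) = 13.1 m
Therefore the sprinkler spacing along the lateral = 13.1 m.


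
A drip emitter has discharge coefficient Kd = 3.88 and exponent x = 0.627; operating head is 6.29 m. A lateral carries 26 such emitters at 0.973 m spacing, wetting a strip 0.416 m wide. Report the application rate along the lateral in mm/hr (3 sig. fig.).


Approach: apply the emitter equation with a lateral mass balance, q = Kd*h^x; Q = n*q; rate = Q/(n*spacing*width).
Step 1 — single emitter flow (q = Kd*h^x):
  q = 3.88 * 6.29^0.627 = 12.291 L/hr
Step 2 — total lateral flow: Q = 26 * 12.291 = 319.56 L/hr
Step 3 — wetted area: A = 26 * 0.973 * 0.416 = 10.524 m^2
Step 4 — application rate: Q/A = 319.56/10.524 = 30.4 mm/hr
Therefore the application rate along the lateral = 30.4 mm/hr.


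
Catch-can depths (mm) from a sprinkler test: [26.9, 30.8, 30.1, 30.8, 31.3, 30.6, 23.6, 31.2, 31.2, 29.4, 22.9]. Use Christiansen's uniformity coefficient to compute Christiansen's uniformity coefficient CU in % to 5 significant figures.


Approach: apply Christiansen's uniformity coefficient, CU = (1 - mean_abs_deviation/mean)*100.
mean = 28.98182 mm
mean |d_i - mean| = 2.462810 mm
CU = (1 - 2.462810/28.98182)*100 = 91.502 %
Therefore Christiansen's uniformity coefficient CU = 91.502 %.


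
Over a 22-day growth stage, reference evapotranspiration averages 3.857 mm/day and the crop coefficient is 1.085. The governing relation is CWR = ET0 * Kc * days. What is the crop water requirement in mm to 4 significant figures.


CWR = 3.857 * 1.085 * 22 = 92.07 mm
Therefore the crop water requirement = 92.07 mm.


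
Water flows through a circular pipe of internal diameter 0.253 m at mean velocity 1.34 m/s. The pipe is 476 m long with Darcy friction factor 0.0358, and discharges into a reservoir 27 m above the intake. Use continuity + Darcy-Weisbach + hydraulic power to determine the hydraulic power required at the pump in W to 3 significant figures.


Approach: apply continuity + Darcy-Weisbach + hydraulic power, Q = A*v; hf = f*(L/D)*(v^2/(2g)); H = static + hf; P = rho*g*Q*H.
Step 1 — flow rate (continuity, Q = A*v):
  A = pi*(0.253/2)^2 = 0.050273 m^2
  Q = 0.050273 * 1.34 = 0.067365 m^3/s
Step 2 — friction head loss (Darcy-Weisbach):
  hf = 0.0358 * (476/0.253) * (1.34^2 / (2*9.81))
  hf = 6.1642 m
Step 3 — total head: H = 27 + 6.1642 = 33.164 m
Step 4 — hydraulic power (P = rho*g*Q*H):
  P = 1000 * 9.81 * 0.067365 * 33.164 = 21900 W
Therefore the hydraulic power required at the pump = 21900 W.


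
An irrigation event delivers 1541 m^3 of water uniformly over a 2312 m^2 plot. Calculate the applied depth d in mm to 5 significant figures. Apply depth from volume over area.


Approach: apply depth from volume over area, d = (V/A)*1000.
d = (1541 / 2312) * 1000 = 666.52 mm
Therefore the applied depth d = 666.52 mm.


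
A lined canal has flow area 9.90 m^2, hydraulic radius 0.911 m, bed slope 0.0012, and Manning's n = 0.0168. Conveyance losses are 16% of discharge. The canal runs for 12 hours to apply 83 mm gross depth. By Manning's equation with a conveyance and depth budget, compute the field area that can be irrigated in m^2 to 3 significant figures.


Approach: apply Manning's equation with a conveyance and depth budget, Q = (1/n)*A*R^(2/3)*S^(1/2); Q_field = Q*(1-loss); Area = Q_field*t/(d/1000).
Step 1 — canal discharge (Manning's equation):
  Q = (1/0.0168) * 9.90 * 0.911^(2/3) * 0.0012^(1/2) = 19.184 m^3/s
Step 2 — delivered flow: Q_field = 19.184*(1 - 16/100) = 16.114 m^3/s
Step 3 — volume delivered: V = 16.114 * 12*3600 = 696130 m^3
Step 4 — area served: A = V / (depth/1000) = 696130 / 0.083 = 8390000 m^2
Therefore the field area that can be irrigated = 8390000 m^2.


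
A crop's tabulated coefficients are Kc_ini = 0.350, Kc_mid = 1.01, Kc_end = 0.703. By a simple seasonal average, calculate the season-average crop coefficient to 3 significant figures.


Approach: apply a simple seasonal average, Kc_avg = (Kc_ini + Kc_mid + Kc_end)/3.
Kc_avg = (0.350 + 1.01 + 0.703)/3 = 0.688
Therefore the season-average crop coefficient = 0.688.


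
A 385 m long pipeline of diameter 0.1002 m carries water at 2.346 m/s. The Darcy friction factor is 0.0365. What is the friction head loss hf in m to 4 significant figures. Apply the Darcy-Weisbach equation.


Approach: apply the Darcy-Weisbach equation, hf = f*(L/D)*(v^2/(2g)).
hf = 0.0365 * (385/0.1002) * (2.346^2 / (2*9.81))
hf = 39.34 m
Therefore the friction head loss hf = 39.34 m.


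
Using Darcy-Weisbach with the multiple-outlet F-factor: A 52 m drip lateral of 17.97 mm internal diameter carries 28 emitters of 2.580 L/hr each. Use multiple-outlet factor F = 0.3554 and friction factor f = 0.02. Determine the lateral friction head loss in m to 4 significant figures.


Approach: apply Darcy-Weisbach with the multiple-outlet F-factor, Q = n*q/(3600*1000) m^3/s; v = Q/A; hf = F*f*(L/D)*(v^2/(2g)).
Q = 28*2.580/(3600*1000) = 2.00667e-05 m^3/s
A = pi*(17.97e-3/2)^2 = 2.53621e-04 m^2, so v = Q/A = 0.0791205 m/s
hf = 0.3554*0.02*(52/0.01797)*(0.0791205^2/(2*9.81)) = 0.006563 m
Therefore the lateral friction head loss = 0.006563 m.


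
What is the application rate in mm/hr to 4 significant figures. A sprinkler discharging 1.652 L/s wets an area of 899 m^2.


Approach: apply the application rate relation, rate = (Q/A)*3600.
rate = (1.652 / 899) * 3600 = 6.615 mm/hr
Therefore the application rate = 6.615 mm/hr.


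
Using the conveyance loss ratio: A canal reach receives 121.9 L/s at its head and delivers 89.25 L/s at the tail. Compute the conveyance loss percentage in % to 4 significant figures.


Approach: apply the conveyance loss ratio, loss% = ((Q_head - Q_tail)/Q_head)*100.
loss = ((121.9 - 89.25)/121.9)*100 = 26.78 %
Therefore the conveyance loss percentage = 26.78 %.


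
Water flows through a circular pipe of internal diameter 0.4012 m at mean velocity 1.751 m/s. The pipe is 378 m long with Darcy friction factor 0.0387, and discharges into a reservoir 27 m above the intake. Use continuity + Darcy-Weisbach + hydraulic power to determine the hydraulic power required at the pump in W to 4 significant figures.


Approach: apply continuity + Darcy-Weisbach + hydraulic power, Q = A*v; hf = f*(L/D)*(v^2/(2g)); H = static + hf; P = rho*g*Q*H.
Step 1 — flow rate (continuity, Q = A*v):
  A = pi*(0.4012/2)^2 = 0.126419 m^2
  Q = 0.126419 * 1.751 = 0.221359 m^3/s
Step 2 — friction head loss (Darcy-Weisbach):
  hf = 0.0387 * (378/0.4012) * (1.751^2 / (2*9.81))
  hf = 5.69790 m
Step 3 — total head: H = 27 + 5.69790 = 32.6979 m
Step 4 — hydraulic power (P = rho*g*Q*H):
  P = 1000 * 9.81 * 0.221359 * 32.6979 = 71000 W
Therefore the hydraulic power required at the pump = 71000 W.


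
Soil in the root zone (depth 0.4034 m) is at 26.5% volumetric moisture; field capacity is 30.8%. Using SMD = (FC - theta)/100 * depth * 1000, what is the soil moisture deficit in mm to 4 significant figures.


SMD = (30.8 - 26.5)/100 * 0.4034 * 1000 = 17.35 mm
Therefore the soil moisture deficit = 17.35 mm.


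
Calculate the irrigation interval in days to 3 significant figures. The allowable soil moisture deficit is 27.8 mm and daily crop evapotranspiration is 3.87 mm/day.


Approach: apply the irrigation interval relation, interval = SMD / ETc.
interval = 27.8 / 3.87 = 7.18 days
Therefore the irrigation interval = 7.18 days.


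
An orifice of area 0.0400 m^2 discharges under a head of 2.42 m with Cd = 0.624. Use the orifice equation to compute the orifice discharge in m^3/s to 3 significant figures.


Approach: apply the orifice equation, Q = Cd*A*sqrt(2*g*h).
Q = 0.624 * 0.0400 * sqrt(2*9.81*2.42) = 0.172 m^3/s
Therefore the orifice discharge = 0.172 m^3/s.


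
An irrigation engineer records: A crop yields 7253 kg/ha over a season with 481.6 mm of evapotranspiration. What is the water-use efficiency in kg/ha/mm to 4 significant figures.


Approach: apply the water-use efficiency ratio, WUE = yield/ET.
WUE = 7253 / 481.6 = 15.06 kg/ha/mm
Therefore the water-use efficiency = 15.06 kg/ha/mm.


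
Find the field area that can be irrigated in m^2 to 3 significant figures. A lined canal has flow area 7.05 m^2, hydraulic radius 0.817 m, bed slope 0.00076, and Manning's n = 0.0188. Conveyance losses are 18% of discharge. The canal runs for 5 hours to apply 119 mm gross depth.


Approach: apply Manning's equation with a conveyance and depth budget, Q = (1/n)*A*R^(2/3)*S^(1/2); Q_field = Q*(1-loss); Area = Q_field*t/(d/1000).
Step 1 — canal discharge (Manning's equation):
  Q = (1/0.0188) * 7.05 * 0.817^(2/3) * 0.00076^(1/2) = 9.0348 m^3/s
Step 2 — delivered flow: Q_field = 9.0348*(1 - 18/100) = 7.4086 m^3/s
Step 3 — volume delivered: V = 7.4086 * 5*3600 = 133350 m^3
Step 4 — area served: A = V / (depth/1000) = 133350 / 0.119 = 1120000 m^2
Therefore the field area that can be irrigated = 1120000 m^2.


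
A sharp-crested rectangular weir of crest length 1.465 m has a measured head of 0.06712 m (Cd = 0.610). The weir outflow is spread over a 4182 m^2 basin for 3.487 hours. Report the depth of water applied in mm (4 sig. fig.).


Approach: apply the rectangular weir equation with a volume-to-depth conversion, Q = (2/3)*Cd*L*sqrt(2g)*H^1.5; d = Q*t/A * 1000.
Step 1 — weir discharge:
  Q = (2/3)*0.610*1.465*sqrt(2*9.81)*0.06712^1.5 = 0.0458885 m^3/s
Step 2 — volume: V = 0.0458885 * 3.487*3600 = 576.047 m^3
Step 3 — depth: d = V/A * 1000 = 576.047/4182 * 1000 = 137.7 mm
Therefore the depth of water applied = 137.7 mm.


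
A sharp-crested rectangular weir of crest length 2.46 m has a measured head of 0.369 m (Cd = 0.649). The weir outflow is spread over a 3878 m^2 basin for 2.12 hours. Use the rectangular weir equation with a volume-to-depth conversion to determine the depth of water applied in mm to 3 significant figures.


Approach: apply the rectangular weir equation with a volume-to-depth conversion, Q = (2/3)*Cd*L*sqrt(2g)*H^1.5; d = Q*t/A * 1000.
Step 1 — weir discharge:
  Q = (2/3)*0.649*2.46*sqrt(2*9.81)*0.369^1.5 = 1.0568 m^3/s
Step 2 — volume: V = 1.0568 * 2.12*3600 = 8065.2 m^3
Step 3 — depth: d = V/A * 1000 = 8065.2/3878 * 1000 = 2080 mm
Therefore the depth of water applied = 2080 mm.


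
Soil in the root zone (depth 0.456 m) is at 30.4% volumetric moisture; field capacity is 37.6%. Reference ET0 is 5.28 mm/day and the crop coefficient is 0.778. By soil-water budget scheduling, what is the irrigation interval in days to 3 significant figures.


Approach: apply soil-water budget scheduling, SMD = (FC-theta)/100*depth*1000; ETc = ET0*Kc; interval = SMD/ETc.
Step 1 — soil moisture deficit:
  SMD = (37.6 - 30.4)/100 * 0.456 * 1000 = 32.832 mm
Step 2 — daily crop ET (ETc = ET0*Kc):
  ETc = 5.28 * 0.778 = 4.1078 mm/day
Step 3 — irrigation interval (SMD/ETc):
  interval = 32.832 / 4.1078 = 7.99 days
Therefore the irrigation interval = 7.99 days.


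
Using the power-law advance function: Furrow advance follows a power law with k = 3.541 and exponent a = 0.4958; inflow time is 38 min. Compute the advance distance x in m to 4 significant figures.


Approach: apply the power-law advance function, x = k*t^a.
x = 3.541 * 38^0.4958 = 21.50 m
Therefore the advance distance x = 21.50 m.


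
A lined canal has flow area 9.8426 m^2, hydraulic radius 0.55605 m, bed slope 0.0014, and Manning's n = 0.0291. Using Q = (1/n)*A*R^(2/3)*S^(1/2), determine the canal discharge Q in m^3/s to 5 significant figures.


Q = (1/0.0291) * 9.8426 * 0.55605^(2/3) * 0.0014^(1/2) = 8.5577 m^3/s
Therefore the canal discharge Q = 8.5577 m^3/s.


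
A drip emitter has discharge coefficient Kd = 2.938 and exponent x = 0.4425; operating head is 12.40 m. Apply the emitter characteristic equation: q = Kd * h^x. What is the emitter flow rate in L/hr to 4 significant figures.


q = 2.938 * 12.40^0.4425 = 8.951 L/hr
Therefore the emitter flow rate = 8.951 L/hr.


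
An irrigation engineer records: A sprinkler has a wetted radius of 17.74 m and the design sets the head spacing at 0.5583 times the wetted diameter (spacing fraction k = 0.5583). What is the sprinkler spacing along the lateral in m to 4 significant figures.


Approach: apply the sprinkler spacing rule (spacing as a fraction of wetted diameter), S = k*(2*R).
S = 0.5583 * (2 * 17.74) = 19.81 m
Therefore the sprinkler spacing along the lateral = 19.81 m.


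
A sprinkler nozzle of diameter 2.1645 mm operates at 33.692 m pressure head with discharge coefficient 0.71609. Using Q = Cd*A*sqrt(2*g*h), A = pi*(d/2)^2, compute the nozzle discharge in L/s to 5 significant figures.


A = pi*(2.1645e-3/2)^2 = 3.679638e-06 m^2
Q = 0.71609 * 3.679638e-06 * sqrt(2*9.81*33.692) * 1000 = 0.067746 L/s
Therefore the nozzle discharge = 0.067746 L/s.


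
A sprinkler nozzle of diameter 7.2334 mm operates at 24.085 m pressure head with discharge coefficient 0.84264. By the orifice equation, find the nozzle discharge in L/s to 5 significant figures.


Approach: apply the orifice equation, Q = Cd*A*sqrt(2*g*h), A = pi*(d/2)^2.
A = pi*(7.2334e-3/2)^2 = 4.109366e-05 m^2
Q = 0.84264 * 4.109366e-05 * sqrt(2*9.81*24.085) * 1000 = 0.75273 L/s
Therefore the nozzle discharge = 0.75273 L/s.


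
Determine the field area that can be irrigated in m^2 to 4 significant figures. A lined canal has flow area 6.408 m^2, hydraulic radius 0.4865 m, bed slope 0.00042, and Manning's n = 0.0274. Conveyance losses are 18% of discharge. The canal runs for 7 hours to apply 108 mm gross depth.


Approach: apply Manning's equation with a conveyance and depth budget, Q = (1/n)*A*R^(2/3)*S^(1/2); Q_field = Q*(1-loss); Area = Q_field*t/(d/1000).
Step 1 — canal discharge (Manning's equation):
  Q = (1/0.0274) * 6.408 * 0.4865^(2/3) * 0.00042^(1/2) = 2.96473 m^3/s
Step 2 — delivered flow: Q_field = 2.96473*(1 - 18/100) = 2.43108 m^3/s
Step 3 — volume delivered: V = 2.43108 * 7*3600 = 61263.2 m^3
Step 4 — area served: A = V / (depth/1000) = 61263.2 / 0.108 = 567300 m^2
Therefore the field area that can be irrigated = 567300 m^2.


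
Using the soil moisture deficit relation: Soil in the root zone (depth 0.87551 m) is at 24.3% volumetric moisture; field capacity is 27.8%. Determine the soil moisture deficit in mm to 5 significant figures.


Approach: apply the soil moisture deficit relation, SMD = (FC - theta)/100 * depth * 1000.
SMD = (27.8 - 24.3)/100 * 0.87551 * 1000 = 30.643 mm
Therefore the soil moisture deficit = 30.643 mm.


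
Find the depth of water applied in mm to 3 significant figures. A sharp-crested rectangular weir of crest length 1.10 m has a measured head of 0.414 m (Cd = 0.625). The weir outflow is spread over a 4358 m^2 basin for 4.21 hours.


Approach: apply the rectangular weir equation with a volume-to-depth conversion, Q = (2/3)*Cd*L*sqrt(2g)*H^1.5; d = Q*t/A * 1000.
Step 1 — weir discharge:
  Q = (2/3)*0.625*1.10*sqrt(2*9.81)*0.414^1.5 = 0.54079 m^3/s
Step 2 — volume: V = 0.54079 * 4.21*3600 = 8196.3 m^3
Step 3 — depth: d = V/A * 1000 = 8196.3/4358 * 1000 = 1880 mm
Therefore the depth of water applied = 1880 mm.
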